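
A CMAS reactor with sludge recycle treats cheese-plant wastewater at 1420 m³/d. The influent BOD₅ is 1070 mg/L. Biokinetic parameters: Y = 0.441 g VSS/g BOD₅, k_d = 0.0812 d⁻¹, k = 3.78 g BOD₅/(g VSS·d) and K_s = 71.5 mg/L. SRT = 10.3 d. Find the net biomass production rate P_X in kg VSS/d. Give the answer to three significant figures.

For a completely mixed reactor with recycle the Lawrence–McCarty relation gives S = K_s·(1 + k_d·θ_c) / [θ_c·(Y·k − k_d) − 1] = 71.5 × (1 + 0.0812 × 10.3) / [10.3 × (0.441 × 3.78 − 0.0812) − 1] = 131.3 / 15.33 = 8.563 mg/L.
Correct the yield for decay: Y_obs = Y/(1 + k_d θ_c) = 0.441 / (1 + 0.0812 × 10.3) = 0.441 / 1.836 = 0.2401.
Substrate removed = Q·(S₀ − S) = 1420 m³/d × (1070 − 8.56) g/m³ = 1.51×10^6 g/d = 1507 kg/d.
P_X = Y_obs · Q(S₀ − S) = 0.2401 × 1507 = 362.0 kg VSS/d.

P_X ≈ 362 kg VSS/d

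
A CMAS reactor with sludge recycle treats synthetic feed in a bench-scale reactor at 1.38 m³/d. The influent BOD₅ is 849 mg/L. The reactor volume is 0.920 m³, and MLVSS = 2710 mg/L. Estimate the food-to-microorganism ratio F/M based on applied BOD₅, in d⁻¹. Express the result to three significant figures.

Food-to-microorganism ratio F/M = Q S₀ / (V X) = 1.38 × 849 / (0.9200 × 2710) = 0.4699 d⁻¹.

F/M ≈ 0.470 d⁻¹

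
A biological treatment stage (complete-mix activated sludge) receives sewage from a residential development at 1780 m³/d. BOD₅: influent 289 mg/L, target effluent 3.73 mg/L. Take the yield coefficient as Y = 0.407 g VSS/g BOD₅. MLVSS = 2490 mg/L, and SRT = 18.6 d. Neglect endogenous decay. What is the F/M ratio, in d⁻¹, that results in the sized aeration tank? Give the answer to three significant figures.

F/M ≈ 0.134 d⁻¹

Biomass mass balance (decay neglected): V·X = Y·Q·(S₀ − S)·θ_c, so V = 0.407 × 1780 × (289 − 3.73) × 18.6 / 2490 = 1544 m³.
F/M = applied load / biomass = Q·S₀/(V·X) = 1780 × 289 / (1544 × 2490) = 0.1338 d⁻¹.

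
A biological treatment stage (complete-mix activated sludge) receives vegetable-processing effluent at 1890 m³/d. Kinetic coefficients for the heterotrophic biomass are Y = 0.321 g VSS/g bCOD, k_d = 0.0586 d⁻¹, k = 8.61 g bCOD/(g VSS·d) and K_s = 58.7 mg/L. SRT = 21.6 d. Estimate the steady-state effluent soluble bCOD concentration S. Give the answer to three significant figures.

From the Monod/SRT balance for a CMAS, S = K_s·(1+k_d θ_c)/[θ_c·(Y k − k_d) − 1] = 58.7 × (1 + 0.0586 × 21.6) / [21.6 × (0.321 × 8.61 − 0.0586) − 1] = 133.0 / 57.43 = 2.316 mg/L.

S ≈ 2.32 mg/L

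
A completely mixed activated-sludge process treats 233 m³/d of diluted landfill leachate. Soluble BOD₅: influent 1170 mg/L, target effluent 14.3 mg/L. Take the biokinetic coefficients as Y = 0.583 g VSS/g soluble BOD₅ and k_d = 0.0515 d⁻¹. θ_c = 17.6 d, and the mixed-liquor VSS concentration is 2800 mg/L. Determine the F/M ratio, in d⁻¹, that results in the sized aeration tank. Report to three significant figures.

Rearranging the biomass balance for a CMAS with decay, V = Y·Q·ΔS·θ_c / [X·(1+k_d θ_c)] = 0.583 × 233 × (1170 − 14.3) × 17.6 / [2800 × (1 + 0.0515 × 17.6)] = 2.76×10^6 / 5338 = 517.6 m³.
F/M = applied load / biomass = Q·S₀/(V·X) = 233 × 1170 / (517.6 × 2800) = 0.1881 d⁻¹.

F/M ≈ 0.188 d⁻¹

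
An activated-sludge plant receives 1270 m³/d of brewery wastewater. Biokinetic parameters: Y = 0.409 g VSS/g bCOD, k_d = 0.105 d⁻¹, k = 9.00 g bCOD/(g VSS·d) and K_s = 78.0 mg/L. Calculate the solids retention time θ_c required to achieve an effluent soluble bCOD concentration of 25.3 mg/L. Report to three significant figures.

θ_c ≈ 1.26 d

Specific growth rate at S = 25.3 mg/L: μ = YkS/(K_s+S) = 0.409·9.00·25.3/(78.0+25.3) = 0.9015 d⁻¹.
1/θ_c = 0.9015 − 0.105 = 0.7965 d⁻¹, so θ_c = 1.255 d.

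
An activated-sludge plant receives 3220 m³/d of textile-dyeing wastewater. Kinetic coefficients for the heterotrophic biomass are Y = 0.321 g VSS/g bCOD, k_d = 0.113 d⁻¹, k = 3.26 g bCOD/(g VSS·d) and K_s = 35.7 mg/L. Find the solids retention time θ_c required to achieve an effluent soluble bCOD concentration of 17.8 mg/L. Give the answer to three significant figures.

θ_c ≈ 4.25 d

From 1/θ_c = Y·k·S/(K_s + S) − k_d: Y·k·S/(K_s+S) = 0.321 × 3.26 × 17.8 / (35.7 + 17.8) = 0.3482 d⁻¹.
1/θ_c = 0.3482 − 0.113 = 0.2352 d⁻¹, so θ_c = 4.252 d.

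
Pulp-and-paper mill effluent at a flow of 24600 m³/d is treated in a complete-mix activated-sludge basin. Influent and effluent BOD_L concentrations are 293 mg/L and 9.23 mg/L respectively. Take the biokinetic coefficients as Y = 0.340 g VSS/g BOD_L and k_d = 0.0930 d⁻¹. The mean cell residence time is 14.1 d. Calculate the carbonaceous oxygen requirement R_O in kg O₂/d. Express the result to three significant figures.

R_O ≈ 5520 kg O₂/d

Observed yield with endogenous decay: Y_obs = Y / (1 + k_d·θ_c) = 0.340 / (1 + 0.0930 × 14.1) = 0.340 / 2.311 = 0.1471 g VSS/g BOD_L.
Mass of BOD_L removed per day: Q(S₀ − S) = 24600 × 283.8 g/m³ = 6981 kg/d.
Net sludge production P_X = 0.1471 × 6981 = 1027 kg VSS/d.
Carbonaceous O₂ demand = substrate oxidised − cell-mass equivalent = 6981 − 1.42 × 1027 = 5523 kg O₂/d.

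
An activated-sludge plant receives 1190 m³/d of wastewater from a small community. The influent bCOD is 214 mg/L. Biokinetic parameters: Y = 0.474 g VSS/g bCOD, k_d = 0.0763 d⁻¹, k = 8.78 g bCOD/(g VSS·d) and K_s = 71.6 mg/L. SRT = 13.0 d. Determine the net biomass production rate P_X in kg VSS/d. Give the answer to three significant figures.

Effluent substrate depends only on kinetics and SRT: S = K_s(1 + k_d θ_c) / [θ_c(Yk − k_d) − 1] = 71.6 × (1 + 0.0763 × 13.0) / [13.0 × (0.474 × 8.78 − 0.0763) − 1] = 142.6 / 52.11 = 2.737 mg/L.
Y_obs = Y / (1 + k_d θ_c) = 0.474 / (1 + 0.0763 × 13.0) = 0.474 / 1.992 = 0.2380.
Mass of bCOD removed per day: Q(S₀ − S) = 1190 × 211.3 g/m³ = 251.4 kg/d.
Net biomass production P_X = Y_obs × Q·(S₀ − S) = 0.2380 × 251.4 = 59.82 kg VSS/d.

P_X ≈ 59.8 kg VSS/d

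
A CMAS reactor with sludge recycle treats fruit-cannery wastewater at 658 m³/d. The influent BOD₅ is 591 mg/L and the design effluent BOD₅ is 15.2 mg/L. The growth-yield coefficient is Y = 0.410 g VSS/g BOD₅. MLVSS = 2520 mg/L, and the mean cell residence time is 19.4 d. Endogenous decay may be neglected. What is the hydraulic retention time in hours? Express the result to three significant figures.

τ ≈ 43.6 h

Biomass mass balance (decay neglected): V·X = Y·Q·(S₀ − S)·θ_c, so V = 0.410 × 658 × (591 − 15.2) × 19.4 / 2520 = 1196 m³.
HRT = V/Q = 1196 m³ / 658 m³·d⁻¹ = 1.817 d × 24 = 43.62 h.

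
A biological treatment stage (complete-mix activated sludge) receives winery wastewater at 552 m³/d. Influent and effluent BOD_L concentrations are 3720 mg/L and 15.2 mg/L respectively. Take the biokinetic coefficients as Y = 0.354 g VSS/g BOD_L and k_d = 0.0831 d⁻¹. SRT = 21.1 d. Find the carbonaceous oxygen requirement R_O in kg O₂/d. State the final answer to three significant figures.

The observed yield is Y_obs = Y/(1 + k_d·θ_c) = 0.354 / (1 + 0.0831 × 21.1) = 0.354 / 2.753 = 0.1286 g VSS per g BOD_L removed.
Q·(S₀ − S) = 552 × (3720 − 15.2) × 10⁻³ = 2045 kg/d removed.
P_X = Y_obs·Q·(S₀ − S) = 0.1286 × 2045 = 262.9 kg VSS/d.
R_O = Q·(S₀ − S) − 1.42·P_X = 2045 − 1.42 × 262.9 = 1672 kg O₂/d.

R_O ≈ 1670 kg O₂/d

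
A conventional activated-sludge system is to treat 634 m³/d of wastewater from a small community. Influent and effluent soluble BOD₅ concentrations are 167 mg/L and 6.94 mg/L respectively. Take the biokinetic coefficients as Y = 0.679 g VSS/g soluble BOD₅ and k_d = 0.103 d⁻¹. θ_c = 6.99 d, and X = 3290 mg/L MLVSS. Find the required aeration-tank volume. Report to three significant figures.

V ≈ 85.1 m³

Steady-state biomass mass balance: V·X·(1 + k_d·θ_c) = Y·Q·(S₀ − S)·θ_c, so V = 0.679 × 634 × (167 − 6.94) × 6.99 / [3290 × (1 + 0.103 × 6.99)] = 4.82×10^5 / 5659 = 85.11 m³.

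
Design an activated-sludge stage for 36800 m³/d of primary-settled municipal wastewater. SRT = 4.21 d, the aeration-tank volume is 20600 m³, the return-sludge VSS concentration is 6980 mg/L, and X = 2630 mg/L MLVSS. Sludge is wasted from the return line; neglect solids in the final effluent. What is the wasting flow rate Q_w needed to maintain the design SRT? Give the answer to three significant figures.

θ_c = V·X/(Q_w·X_r) when wasting from the recycle, so Q_w = V·X/(θ_c·X_r) = 20600 × 2630 / (4.21 × 6980) = 1844 m³/d.

Q_w ≈ 1840 m³/d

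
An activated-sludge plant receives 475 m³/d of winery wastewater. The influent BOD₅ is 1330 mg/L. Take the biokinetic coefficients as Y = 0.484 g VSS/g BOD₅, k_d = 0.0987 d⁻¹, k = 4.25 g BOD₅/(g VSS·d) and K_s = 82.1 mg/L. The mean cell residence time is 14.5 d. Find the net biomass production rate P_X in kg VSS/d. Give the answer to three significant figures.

P_X ≈ 125 kg VSS/d

For a completely mixed reactor with recycle the Lawrence–McCarty relation gives S = K_s·(1 + k_d·θ_c) / [θ_c·(Y·k − k_d) − 1] = 82.1 × (1 + 0.0987 × 14.5) / [14.5 × (0.484 × 4.25 − 0.0987) − 1] = 199.6 / 27.40 = 7.286 mg/L.
The observed yield is Y_obs = Y/(1 + k_d·θ_c) = 0.484 / (1 + 0.0987 × 14.5) = 0.484 / 2.431 = 0.1991 g VSS per g BOD₅ removed.
Mass of BOD₅ removed per day: Q(S₀ − S) = 475 × 1323 g/m³ = 628.3 kg/d.
So the net sludge growth is P_X = 0.1991 × 628.3 = 125.1 kg VSS/d.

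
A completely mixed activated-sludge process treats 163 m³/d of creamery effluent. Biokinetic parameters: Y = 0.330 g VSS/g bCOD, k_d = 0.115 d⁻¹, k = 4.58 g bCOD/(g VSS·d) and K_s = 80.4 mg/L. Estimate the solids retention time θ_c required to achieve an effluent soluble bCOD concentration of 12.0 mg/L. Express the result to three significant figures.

At the target effluent, Y k S/(K_s+S) = 0.330×4.58×12.0/92.40 = 0.1963 d⁻¹.
θ_c = 1/(μ − k_d) = 1/(0.1963 − 0.115) = 1/0.08129 = 12.30 d.

θ_c ≈ 12.3 d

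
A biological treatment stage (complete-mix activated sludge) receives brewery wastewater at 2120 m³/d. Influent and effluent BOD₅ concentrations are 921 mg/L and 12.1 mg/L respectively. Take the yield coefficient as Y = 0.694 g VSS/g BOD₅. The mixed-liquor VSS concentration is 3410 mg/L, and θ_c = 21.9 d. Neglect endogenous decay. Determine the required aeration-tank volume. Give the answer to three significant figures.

V ≈ 8590 m³

Biomass mass balance (decay neglected): V·X = Y·Q·(S₀ − S)·θ_c, so V = 0.694 × 2120 × (921 − 12.1) × 21.9 / 3410 = 8588 m³.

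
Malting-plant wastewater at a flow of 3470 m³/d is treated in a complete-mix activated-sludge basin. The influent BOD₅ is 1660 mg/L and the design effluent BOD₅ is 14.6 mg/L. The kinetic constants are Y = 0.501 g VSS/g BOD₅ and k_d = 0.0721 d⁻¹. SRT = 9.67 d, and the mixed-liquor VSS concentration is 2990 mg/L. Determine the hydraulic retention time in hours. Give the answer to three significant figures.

τ ≈ 37.7 h

Rearranging the biomass balance for a CMAS with decay, V = Y·Q·ΔS·θ_c / [X·(1+k_d θ_c)] = 0.501 × 3470 × (1660 − 14.6) × 9.67 / [2990 × (1 + 0.0721 × 9.67)] = 2.77×10^7 / 5075 = 5451 m³.
Hydraulic retention time τ = V/Q = 5451 / 3470 = 1.571 d = 37.70 h.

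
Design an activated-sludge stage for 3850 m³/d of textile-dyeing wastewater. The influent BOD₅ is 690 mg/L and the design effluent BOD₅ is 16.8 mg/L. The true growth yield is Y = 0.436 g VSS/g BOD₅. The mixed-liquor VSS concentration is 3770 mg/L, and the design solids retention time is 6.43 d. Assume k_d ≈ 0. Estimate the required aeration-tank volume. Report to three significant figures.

V·X = Y·Q·ΔS·θ_c gives V = 0.436 × 3850 × (690 − 16.8) × 6.43 / 3770 = 1927 m³.

V ≈ 1930 m³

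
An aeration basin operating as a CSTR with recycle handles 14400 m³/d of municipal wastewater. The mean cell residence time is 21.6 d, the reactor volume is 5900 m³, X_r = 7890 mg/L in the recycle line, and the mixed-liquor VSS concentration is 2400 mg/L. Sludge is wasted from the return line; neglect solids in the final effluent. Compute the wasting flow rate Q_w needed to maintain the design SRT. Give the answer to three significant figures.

Q_w ≈ 83.1 m³/d

Wasting from the return line (neglecting effluent solids): Q_w = V·X / (θ_c·X_r) = 5900 × 2400 / (21.6 × 7890) = 83.09 m³/d.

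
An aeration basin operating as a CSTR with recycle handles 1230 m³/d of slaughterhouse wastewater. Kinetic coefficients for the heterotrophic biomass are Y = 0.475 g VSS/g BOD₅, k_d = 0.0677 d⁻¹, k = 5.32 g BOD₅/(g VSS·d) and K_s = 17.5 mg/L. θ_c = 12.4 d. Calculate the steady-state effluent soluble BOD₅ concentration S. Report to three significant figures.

For a completely mixed reactor with recycle the Lawrence–McCarty relation gives S = K_s·(1 + k_d·θ_c) / [θ_c·(Y·k − k_d) − 1] = 17.5 × (1 + 0.0677 × 12.4) / [12.4 × (0.475 × 5.32 − 0.0677) − 1] = 32.19 / 29.50 = 1.091 mg/L.

S ≈ 1.09 mg/L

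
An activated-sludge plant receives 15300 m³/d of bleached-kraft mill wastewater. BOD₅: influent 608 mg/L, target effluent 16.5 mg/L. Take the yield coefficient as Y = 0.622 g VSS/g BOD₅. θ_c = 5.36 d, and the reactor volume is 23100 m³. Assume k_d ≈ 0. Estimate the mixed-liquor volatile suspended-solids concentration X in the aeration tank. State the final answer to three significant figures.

Without decay, X = Y Q (S₀−S) θ_c / V = 0.622 × 15300 × (608 − 16.5) × 5.36 / 23100 = 1306 mg/L.

X ≈ 1310 mg/L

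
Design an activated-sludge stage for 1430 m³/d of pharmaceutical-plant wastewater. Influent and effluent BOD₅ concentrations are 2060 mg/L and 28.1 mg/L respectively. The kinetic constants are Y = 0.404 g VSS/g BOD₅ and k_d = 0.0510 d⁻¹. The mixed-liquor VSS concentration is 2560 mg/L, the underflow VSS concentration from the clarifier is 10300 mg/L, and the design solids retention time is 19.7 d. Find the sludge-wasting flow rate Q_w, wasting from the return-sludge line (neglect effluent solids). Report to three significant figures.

Q_w ≈ 56.9 m³/d

Steady-state biomass mass balance: V·X·(1 + k_d·θ_c) = Y·Q·(S₀ − S)·θ_c, so V = 0.404 × 1430 × (2060 − 28.1) × 19.7 / [2560 × (1 + 0.0510 × 19.7)] = 2.31×10^7 / 5132 = 4506 m³.
Q_w = (V·X)/(θ_c X_r) = 4506 × 2560 / (19.7 × 10300) = 56.85 m³/d.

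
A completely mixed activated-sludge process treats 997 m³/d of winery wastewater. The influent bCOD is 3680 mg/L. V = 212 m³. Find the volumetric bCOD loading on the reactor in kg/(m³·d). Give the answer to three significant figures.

L_v = Q S₀ / V = 997 × 3680 × 10⁻³ / 212.0 = 17.31 kg/(m³·d).

L_v ≈ 17.3 kg bCOD/(m³·d)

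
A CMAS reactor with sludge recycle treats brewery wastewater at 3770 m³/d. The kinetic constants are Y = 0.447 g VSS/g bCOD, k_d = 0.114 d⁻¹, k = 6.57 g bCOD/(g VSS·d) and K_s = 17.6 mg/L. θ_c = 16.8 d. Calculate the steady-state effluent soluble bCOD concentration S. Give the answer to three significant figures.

From the Monod/SRT balance for a CMAS, S = K_s·(1+k_d θ_c)/[θ_c·(Y k − k_d) − 1] = 17.6 × (1 + 0.114 × 16.8) / [16.8 × (0.447 × 6.57 − 0.114) − 1] = 51.31 / 46.42 = 1.105 mg/L.

S ≈ 1.11 mg/L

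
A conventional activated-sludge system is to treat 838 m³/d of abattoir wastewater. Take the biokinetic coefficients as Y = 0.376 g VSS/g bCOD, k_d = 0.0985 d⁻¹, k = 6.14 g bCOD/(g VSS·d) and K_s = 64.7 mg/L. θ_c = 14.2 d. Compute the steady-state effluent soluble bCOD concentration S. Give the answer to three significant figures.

Effluent substrate depends only on kinetics and SRT: S = K_s(1 + k_d θ_c) / [θ_c(Yk − k_d) − 1] = 64.7 × (1 + 0.0985 × 14.2) / [14.2 × (0.376 × 6.14 − 0.0985) − 1] = 155.2 / 30.38 = 5.108 mg/L.

S ≈ 5.11 mg/L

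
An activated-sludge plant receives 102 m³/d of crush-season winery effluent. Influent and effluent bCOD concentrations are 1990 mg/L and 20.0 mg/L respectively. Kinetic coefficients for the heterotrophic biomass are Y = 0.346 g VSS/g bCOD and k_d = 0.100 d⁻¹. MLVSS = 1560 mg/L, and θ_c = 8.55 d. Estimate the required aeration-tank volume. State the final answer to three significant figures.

Steady-state biomass mass balance: V·X·(1 + k_d·θ_c) = Y·Q·(S₀ − S)·θ_c, so V = 0.346 × 102 × (1990 − 20.0) × 8.55 / [1560 × (1 + 0.100 × 8.55)] = 5.94×10^5 / 2894 = 205.4 m³.

V ≈ 205 m³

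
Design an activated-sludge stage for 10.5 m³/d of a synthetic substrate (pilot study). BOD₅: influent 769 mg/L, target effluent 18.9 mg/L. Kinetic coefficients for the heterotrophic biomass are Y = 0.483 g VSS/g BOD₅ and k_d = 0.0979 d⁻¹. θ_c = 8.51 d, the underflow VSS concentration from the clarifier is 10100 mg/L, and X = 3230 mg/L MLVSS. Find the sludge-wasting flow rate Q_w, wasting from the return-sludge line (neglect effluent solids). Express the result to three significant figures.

Rearranging the biomass balance for a CMAS with decay, V = Y·Q·ΔS·θ_c / [X·(1+k_d θ_c)] = 0.483 × 10.5 × (769 − 18.9) × 8.51 / [3230 × (1 + 0.0979 × 8.51)] = 3.24×10^4 / 5921 = 5.468 m³.
Wasting from the return line (neglecting effluent solids): Q_w = V·X / (θ_c·X_r) = 5.468 × 3230 / (8.51 × 10100) = 0.2055 m³/d.

Q_w ≈ 0.205 m³/d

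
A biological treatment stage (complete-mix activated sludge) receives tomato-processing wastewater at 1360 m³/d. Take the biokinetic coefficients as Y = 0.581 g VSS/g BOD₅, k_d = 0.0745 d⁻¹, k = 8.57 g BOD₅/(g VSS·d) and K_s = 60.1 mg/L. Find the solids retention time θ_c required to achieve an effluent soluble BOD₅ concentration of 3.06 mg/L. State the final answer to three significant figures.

θ_c ≈ 6.00 d

At the target effluent, Y k S/(K_s+S) = 0.581×8.57×3.06/63.16 = 0.2412 d⁻¹.
θ_c = 1/(μ − k_d) = 1/(0.2412 − 0.0745) = 1/0.1667 = 5.998 d.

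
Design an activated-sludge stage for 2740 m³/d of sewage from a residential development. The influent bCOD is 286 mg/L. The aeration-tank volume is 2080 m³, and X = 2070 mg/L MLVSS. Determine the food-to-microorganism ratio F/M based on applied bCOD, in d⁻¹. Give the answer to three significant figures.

F/M ≈ 0.182 d⁻¹

Food-to-microorganism ratio F/M = Q S₀ / (V X) = 2740 × 286 / (2080 × 2070) = 0.1820 d⁻¹.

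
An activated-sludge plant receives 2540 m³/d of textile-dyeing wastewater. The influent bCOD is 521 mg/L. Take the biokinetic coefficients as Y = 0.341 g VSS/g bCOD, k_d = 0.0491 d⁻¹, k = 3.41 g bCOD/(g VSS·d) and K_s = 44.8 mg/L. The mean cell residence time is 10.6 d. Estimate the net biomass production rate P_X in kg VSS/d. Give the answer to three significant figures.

From the Monod/SRT balance for a CMAS, S = K_s·(1+k_d θ_c)/[θ_c·(Y k − k_d) − 1] = 44.8 × (1 + 0.0491 × 10.6) / [10.6 × (0.341 × 3.41 − 0.0491) − 1] = 68.12 / 10.81 = 6.304 mg/L.
Correct the yield for decay: Y_obs = Y/(1 + k_d θ_c) = 0.341 / (1 + 0.0491 × 10.6) = 0.341 / 1.520 = 0.2243.
Substrate removed = Q·(S₀ − S) = 2540 m³/d × (521 − 6.30) g/m³ = 1.31×10^6 g/d = 1307 kg/d.
P_X = Y_obs · Q(S₀ − S) = 0.2243 × 1307 = 293.2 kg VSS/d.

P_X ≈ 293 kg VSS/d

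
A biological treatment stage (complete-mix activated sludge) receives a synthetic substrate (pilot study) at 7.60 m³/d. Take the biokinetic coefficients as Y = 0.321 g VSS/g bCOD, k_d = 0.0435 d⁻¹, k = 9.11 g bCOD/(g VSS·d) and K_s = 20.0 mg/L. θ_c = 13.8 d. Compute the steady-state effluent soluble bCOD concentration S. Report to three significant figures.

Effluent substrate depends only on kinetics and SRT: S = K_s(1 + k_d θ_c) / [θ_c(Yk − k_d) − 1] = 20.0 × (1 + 0.0435 × 13.8) / [13.8 × (0.321 × 9.11 − 0.0435) − 1] = 32.01 / 38.76 = 0.8259 mg/L.

S ≈ 0.826 mg/L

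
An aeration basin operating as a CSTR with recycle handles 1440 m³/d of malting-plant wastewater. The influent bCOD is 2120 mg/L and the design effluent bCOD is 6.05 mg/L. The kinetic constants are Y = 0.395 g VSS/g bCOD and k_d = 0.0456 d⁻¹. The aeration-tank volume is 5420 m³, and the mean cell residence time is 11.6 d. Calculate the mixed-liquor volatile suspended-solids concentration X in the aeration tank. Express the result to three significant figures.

From V·X·(1 + k_d·θ_c) = Y·Q·(S₀ − S)·θ_c: X = 0.395 × 1440 × (2120 − 6.05) × 11.6 / [5420 × (1 + 0.0456 × 11.6)] = 1683 mg/L.

X ≈ 1680 mg/L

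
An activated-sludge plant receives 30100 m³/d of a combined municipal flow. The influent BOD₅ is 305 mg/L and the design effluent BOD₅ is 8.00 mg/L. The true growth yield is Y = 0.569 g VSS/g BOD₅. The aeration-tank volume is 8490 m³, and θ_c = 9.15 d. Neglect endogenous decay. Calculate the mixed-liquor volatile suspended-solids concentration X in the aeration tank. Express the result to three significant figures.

Without decay, X = Y Q (S₀−S) θ_c / V = 0.569 × 30100 × (305 − 8.00) × 9.15 / 8490 = 5482 mg/L.

X ≈ 5480 mg/L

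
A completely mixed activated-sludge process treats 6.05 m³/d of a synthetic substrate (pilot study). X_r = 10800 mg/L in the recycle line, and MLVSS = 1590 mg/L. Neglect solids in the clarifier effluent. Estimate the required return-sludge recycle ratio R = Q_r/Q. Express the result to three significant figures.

R = Q_r/Q = X/(X_r − X) = 1590 / (10800 − 1590) = 0.1726.

R ≈ 0.173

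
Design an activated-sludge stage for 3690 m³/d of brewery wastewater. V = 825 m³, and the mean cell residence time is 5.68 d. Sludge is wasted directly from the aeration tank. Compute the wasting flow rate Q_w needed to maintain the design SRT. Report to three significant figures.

Q_w ≈ 145 m³/d

Wasting from the aeration tank: Q_w = V / θ_c = 825.0 / 5.68 = 145.2 m³/d.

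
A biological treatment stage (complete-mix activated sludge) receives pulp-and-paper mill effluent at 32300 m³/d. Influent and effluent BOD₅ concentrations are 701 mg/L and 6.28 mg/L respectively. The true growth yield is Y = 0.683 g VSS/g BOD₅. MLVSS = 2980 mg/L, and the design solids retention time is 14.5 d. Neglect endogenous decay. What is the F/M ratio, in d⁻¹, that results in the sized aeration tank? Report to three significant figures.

F/M ≈ 0.102 d⁻¹

With k_d = 0 the design equation reduces to V = Y Q (S₀−S) θ_c / X = 0.683 × 32300 × (701 − 6.28) × 14.5 / 2980 = 74574 m³.
F/M = Q·S₀ / (V·X) = 32300 × 701 / (74574 × 2980) = 0.1019 g BOD₅·(g VSS·d)⁻¹.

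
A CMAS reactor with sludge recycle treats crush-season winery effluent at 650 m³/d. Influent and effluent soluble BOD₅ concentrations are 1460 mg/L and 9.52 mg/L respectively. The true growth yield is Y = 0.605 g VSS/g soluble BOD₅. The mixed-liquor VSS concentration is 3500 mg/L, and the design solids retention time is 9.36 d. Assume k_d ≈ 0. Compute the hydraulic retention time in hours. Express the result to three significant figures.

τ ≈ 56.3 h

With k_d = 0 the design equation reduces to V = Y Q (S₀−S) θ_c / X = 0.605 × 650 × (1460 − 9.52) × 9.36 / 3500 = 1525 m³.
τ = V/Q = 1525/650 = 2.347 d, or 56.32 h.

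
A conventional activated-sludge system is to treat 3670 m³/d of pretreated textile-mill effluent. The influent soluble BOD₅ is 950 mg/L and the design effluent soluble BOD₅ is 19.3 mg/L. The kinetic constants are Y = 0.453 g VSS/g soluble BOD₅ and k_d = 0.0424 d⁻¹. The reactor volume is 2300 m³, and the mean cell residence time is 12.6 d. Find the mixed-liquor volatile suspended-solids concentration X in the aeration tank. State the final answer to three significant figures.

Solving the biomass balance for X: X = Y Q (S₀−S) θ_c / [V (1+k_d θ_c)] = 0.453 × 3670 × (950 − 19.3) × 12.6 / [2300 × (1 + 0.0424 × 12.6)] = 5525 mg/L.

X ≈ 5520 mg/L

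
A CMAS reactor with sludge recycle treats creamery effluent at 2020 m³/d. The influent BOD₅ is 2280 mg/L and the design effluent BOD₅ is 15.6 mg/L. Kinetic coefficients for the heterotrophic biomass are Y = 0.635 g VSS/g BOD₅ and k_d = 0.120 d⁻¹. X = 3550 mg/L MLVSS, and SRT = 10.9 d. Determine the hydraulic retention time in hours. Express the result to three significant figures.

τ ≈ 45.9 h

From the SRT design equation V = Y Q (S₀−S) θ_c / [X (1 + k_d θ_c)] = 0.635 × 2020 × (2280 − 15.6) × 10.9 / [3550 × (1 + 0.120 × 10.9)] = 3.17×10^7 / 8193 = 3864 m³.
τ = V/Q = 3864/2020 = 1.913 d, or 45.91 h.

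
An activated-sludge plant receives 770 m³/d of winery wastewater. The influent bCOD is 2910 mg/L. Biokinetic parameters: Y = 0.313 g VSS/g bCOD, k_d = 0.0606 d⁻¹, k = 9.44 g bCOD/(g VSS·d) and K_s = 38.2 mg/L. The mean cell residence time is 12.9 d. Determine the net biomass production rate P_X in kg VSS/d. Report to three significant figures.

From the Monod/SRT balance for a CMAS, S = K_s·(1+k_d θ_c)/[θ_c·(Y k − k_d) − 1] = 38.2 × (1 + 0.0606 × 12.9) / [12.9 × (0.313 × 9.44 − 0.0606) − 1] = 68.06 / 36.33 = 1.873 mg/L.
Correct the yield for decay: Y_obs = Y/(1 + k_d θ_c) = 0.313 / (1 + 0.0606 × 12.9) = 0.313 / 1.782 = 0.1757.
ΔS = 2910 − 1.87 = 2908 mg/L, so the substrate removal rate is 770 × 2908/1000 = 2239 kg bCOD/d.
So the net sludge growth is P_X = 0.1757 × 2239 = 393.4 kg VSS/d.

P_X ≈ 393 kg VSS/d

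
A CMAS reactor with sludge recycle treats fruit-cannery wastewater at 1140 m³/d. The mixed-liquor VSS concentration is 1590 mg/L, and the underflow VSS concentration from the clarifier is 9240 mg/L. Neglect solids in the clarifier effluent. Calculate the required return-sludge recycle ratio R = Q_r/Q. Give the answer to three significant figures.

R ≈ 0.208

R = Q_r/Q = X/(X_r − X) = 1590 / (9240 − 1590) = 0.2078.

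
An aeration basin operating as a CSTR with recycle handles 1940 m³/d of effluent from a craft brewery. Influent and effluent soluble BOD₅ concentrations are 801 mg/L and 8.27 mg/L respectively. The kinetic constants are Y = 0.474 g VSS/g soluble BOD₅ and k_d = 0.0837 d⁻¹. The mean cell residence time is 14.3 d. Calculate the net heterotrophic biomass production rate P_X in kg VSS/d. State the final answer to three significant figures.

P_X ≈ 332 kg VSS/d

Correct the yield for decay: Y_obs = Y/(1 + k_d θ_c) = 0.474 / (1 + 0.0837 × 14.3) = 0.474 / 2.197 = 0.2158.
Mass of soluble BOD₅ removed per day: Q(S₀ − S) = 1940 × 792.7 g/m³ = 1538 kg/d.
Net biomass production P_X = Y_obs × Q·(S₀ − S) = 0.2158 × 1538 = 331.8 kg VSS/d.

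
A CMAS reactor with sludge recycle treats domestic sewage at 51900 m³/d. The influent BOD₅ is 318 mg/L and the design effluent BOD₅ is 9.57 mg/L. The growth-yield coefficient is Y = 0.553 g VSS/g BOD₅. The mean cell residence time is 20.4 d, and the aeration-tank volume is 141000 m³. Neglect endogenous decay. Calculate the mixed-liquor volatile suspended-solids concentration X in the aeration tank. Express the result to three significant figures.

Without decay, X = Y Q (S₀−S) θ_c / V = 0.553 × 51900 × (318 − 9.57) × 20.4 / 141000 = 1281 mg/L.

X ≈ 1280 mg/L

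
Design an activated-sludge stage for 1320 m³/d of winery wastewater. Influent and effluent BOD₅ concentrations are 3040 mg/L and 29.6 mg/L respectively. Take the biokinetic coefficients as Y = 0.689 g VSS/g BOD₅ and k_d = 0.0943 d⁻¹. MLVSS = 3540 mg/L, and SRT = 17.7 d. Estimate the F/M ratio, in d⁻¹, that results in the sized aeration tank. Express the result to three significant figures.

F/M ≈ 0.221 d⁻¹

From the SRT design equation V = Y Q (S₀−S) θ_c / [X (1 + k_d θ_c)] = 0.689 × 1320 × (3040 − 29.6) × 17.7 / [3540 × (1 + 0.0943 × 17.7)] = 4.85×10^7 / 9449 = 5129 m³.
F/M = applied load / biomass = Q·S₀/(V·X) = 1320 × 3040 / (5129 × 3540) = 0.2210 d⁻¹.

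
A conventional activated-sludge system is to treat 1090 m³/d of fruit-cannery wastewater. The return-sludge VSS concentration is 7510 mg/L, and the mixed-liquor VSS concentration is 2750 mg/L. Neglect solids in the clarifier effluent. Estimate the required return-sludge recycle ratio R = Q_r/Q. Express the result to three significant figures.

R = Q_r/Q = X/(X_r − X) = 2750 / (7510 − 2750) = 0.5777.

R ≈ 0.578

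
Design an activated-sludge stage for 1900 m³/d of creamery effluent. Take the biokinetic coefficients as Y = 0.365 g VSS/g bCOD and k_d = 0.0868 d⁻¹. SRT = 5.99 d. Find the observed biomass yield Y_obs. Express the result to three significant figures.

Y_obs ≈ 0.240 g VSS/g bCOD

Y_obs = Y / (1 + k_d θ_c) = 0.365 / (1 + 0.0868 × 5.99) = 0.365 / 1.520 = 0.2401.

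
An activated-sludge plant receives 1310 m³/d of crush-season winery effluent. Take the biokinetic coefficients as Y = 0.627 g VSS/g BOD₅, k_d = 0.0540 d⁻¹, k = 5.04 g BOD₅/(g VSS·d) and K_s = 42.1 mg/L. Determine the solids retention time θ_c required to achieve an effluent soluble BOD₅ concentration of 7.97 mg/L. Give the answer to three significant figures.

At the target effluent, Y k S/(K_s+S) = 0.627×5.04×7.97/50.07 = 0.5030 d⁻¹.
1/θ_c = 0.5030 − 0.0540 = 0.4490 d⁻¹, so θ_c = 2.227 d.

θ_c ≈ 2.23 d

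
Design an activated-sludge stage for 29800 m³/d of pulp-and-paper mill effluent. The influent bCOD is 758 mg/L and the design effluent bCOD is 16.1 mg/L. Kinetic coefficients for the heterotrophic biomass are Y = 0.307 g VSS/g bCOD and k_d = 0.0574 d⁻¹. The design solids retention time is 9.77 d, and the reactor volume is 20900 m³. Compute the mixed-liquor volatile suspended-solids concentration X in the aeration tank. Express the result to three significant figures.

X ≈ 2030 mg/L

From V·X·(1 + k_d·θ_c) = Y·Q·(S₀ − S)·θ_c: X = 0.307 × 29800 × (758 − 16.1) × 9.77 / [20900 × (1 + 0.0574 × 9.77)] = 2033 mg/L.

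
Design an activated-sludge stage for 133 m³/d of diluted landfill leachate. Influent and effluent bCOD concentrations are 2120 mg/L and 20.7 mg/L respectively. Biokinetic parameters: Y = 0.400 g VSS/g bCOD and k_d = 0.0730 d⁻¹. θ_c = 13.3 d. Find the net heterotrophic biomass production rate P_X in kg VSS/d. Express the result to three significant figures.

P_X ≈ 56.7 kg VSS/d

Correct the yield for decay: Y_obs = Y/(1 + k_d θ_c) = 0.400 / (1 + 0.0730 × 13.3) = 0.400 / 1.971 = 0.2030.
Q·(S₀ − S) = 133 × (2120 − 20.7) × 10⁻³ = 279.2 kg/d removed.
P_X = Y_obs · Q(S₀ − S) = 0.2030 × 279.2 = 56.67 kg VSS/d.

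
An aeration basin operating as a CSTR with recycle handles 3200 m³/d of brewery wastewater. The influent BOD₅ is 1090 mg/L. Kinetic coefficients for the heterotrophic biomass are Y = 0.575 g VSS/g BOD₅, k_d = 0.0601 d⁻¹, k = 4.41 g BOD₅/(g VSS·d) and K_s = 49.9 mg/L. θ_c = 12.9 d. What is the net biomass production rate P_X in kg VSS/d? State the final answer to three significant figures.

P_X ≈ 1130 kg VSS/d

Effluent substrate depends only on kinetics and SRT: S = K_s(1 + k_d θ_c) / [θ_c(Yk − k_d) − 1] = 49.9 × (1 + 0.0601 × 12.9) / [12.9 × (0.575 × 4.41 − 0.0601) − 1] = 88.59 / 30.94 = 2.864 mg/L.
Y_obs = Y / (1 + k_d θ_c) = 0.575 / (1 + 0.0601 × 12.9) = 0.575 / 1.775 = 0.3239.
Substrate removed = Q·(S₀ − S) = 3200 m³/d × (1090 − 2.86) g/m³ = 3.48×10^6 g/d = 3479 kg/d.
P_X = Y_obs · Q(S₀ − S) = 0.3239 × 3479 = 1127 kg VSS/d.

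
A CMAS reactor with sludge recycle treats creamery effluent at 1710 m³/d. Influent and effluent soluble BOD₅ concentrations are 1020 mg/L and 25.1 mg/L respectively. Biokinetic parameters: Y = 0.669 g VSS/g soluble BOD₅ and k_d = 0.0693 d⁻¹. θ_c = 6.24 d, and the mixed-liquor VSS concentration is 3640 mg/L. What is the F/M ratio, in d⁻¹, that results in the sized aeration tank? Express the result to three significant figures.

F/M ≈ 0.352 d⁻¹

Steady-state biomass mass balance: V·X·(1 + k_d·θ_c) = Y·Q·(S₀ − S)·θ_c, so V = 0.669 × 1710 × (1020 − 25.1) × 6.24 / [3640 × (1 + 0.0693 × 6.24)] = 7.1×10^6 / 5214 = 1362 m³.
F/M = Q·S₀ / (V·X) = 1710 × 1020 / (1362 × 3640) = 0.3518 g soluble BOD₅·(g VSS·d)⁻¹.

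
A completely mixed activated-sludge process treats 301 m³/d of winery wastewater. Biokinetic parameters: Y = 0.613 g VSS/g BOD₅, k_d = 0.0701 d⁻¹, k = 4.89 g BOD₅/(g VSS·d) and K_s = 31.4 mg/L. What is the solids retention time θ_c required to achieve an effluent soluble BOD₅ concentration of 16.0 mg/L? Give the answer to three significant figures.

From 1/θ_c = Y·k·S/(K_s + S) − k_d: Y·k·S/(K_s+S) = 0.613 × 4.89 × 16.0 / (31.4 + 16.0) = 1.012 d⁻¹.
θ_c = 1/(μ − k_d) = 1/(1.012 − 0.0701) = 1/0.9417 = 1.062 d.

θ_c ≈ 1.06 d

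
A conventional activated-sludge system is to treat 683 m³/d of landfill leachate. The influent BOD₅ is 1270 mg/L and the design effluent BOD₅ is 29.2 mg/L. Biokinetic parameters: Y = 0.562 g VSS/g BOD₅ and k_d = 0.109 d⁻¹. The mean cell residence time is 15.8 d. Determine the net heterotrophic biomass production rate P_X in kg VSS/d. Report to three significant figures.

Correct the yield for decay: Y_obs = Y/(1 + k_d θ_c) = 0.562 / (1 + 0.109 × 15.8) = 0.562 / 2.722 = 0.2065.
Substrate removed = Q·(S₀ − S) = 683 m³/d × (1270 − 29.2) g/m³ = 8.47×10^5 g/d = 847.5 kg/d.
So the net sludge growth is P_X = 0.2065 × 847.5 = 175.0 kg VSS/d.

P_X ≈ 175 kg VSS/d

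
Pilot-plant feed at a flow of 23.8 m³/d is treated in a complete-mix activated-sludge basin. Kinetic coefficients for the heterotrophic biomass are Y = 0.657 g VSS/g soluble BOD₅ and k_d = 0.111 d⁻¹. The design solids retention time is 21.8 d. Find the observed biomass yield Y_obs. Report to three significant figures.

Y_obs = Y / (1 + k_d θ_c) = 0.657 / (1 + 0.111 × 21.8) = 0.657 / 3.420 = 0.1921.

Y_obs ≈ 0.192 g VSS/g soluble BOD₅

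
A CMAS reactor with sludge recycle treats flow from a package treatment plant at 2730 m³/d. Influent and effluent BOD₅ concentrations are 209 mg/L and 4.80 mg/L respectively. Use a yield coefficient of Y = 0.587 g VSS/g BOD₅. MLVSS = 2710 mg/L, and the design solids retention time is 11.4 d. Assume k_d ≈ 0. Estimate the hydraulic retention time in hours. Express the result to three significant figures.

With k_d = 0 the design equation reduces to V = Y Q (S₀−S) θ_c / X = 0.587 × 2730 × (209 − 4.80) × 11.4 / 2710 = 1377 m³.
HRT = V/Q = 1377 m³ / 2730 m³·d⁻¹ = 0.5042 d × 24 = 12.10 h.

τ ≈ 12.1 h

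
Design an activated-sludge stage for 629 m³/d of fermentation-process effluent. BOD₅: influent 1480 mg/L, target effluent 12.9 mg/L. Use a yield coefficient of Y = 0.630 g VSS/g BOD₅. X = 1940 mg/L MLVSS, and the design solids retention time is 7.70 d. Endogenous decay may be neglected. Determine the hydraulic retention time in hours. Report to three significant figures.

V·X = Y·Q·ΔS·θ_c gives V = 0.630 × 629 × (1480 − 12.9) × 7.70 / 1940 = 2307 m³.
τ = V/Q = 2307/629 = 3.669 d, or 88.04 h.

τ ≈ 88.0 h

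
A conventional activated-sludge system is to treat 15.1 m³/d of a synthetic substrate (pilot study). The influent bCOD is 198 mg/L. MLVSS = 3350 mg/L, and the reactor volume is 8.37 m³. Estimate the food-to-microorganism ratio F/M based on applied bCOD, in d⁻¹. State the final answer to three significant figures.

F/M = Q·S₀ / (V·X) = 15.1 × 198 / (8.370 × 3350) = 0.1066 g bCOD·(g VSS·d)⁻¹.

F/M ≈ 0.107 d⁻¹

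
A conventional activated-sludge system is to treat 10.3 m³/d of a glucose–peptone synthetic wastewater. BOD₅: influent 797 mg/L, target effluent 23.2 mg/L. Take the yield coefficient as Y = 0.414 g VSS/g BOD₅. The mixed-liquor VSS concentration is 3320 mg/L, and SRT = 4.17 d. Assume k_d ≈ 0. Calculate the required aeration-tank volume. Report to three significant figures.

With k_d = 0 the design equation reduces to V = Y Q (S₀−S) θ_c / X = 0.414 × 10.3 × (797 − 23.2) × 4.17 / 3320 = 4.144 m³.

V ≈ 4.14 m³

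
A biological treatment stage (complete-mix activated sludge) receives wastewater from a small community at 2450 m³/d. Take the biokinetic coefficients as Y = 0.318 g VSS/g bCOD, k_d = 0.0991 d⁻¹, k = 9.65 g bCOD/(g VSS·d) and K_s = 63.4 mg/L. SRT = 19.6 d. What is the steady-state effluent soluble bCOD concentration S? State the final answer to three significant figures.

From the Monod/SRT balance for a CMAS, S = K_s·(1+k_d θ_c)/[θ_c·(Y k − k_d) − 1] = 63.4 × (1 + 0.0991 × 19.6) / [19.6 × (0.318 × 9.65 − 0.0991) − 1] = 186.5 / 57.20 = 3.261 mg/L.

S ≈ 3.26 mg/L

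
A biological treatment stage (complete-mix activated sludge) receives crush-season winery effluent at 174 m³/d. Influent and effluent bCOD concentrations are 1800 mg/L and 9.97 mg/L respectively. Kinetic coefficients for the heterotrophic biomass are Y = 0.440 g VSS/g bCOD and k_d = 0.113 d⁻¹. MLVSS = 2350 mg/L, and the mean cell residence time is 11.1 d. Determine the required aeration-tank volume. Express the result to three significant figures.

Rearranging the biomass balance for a CMAS with decay, V = Y·Q·ΔS·θ_c / [X·(1+k_d θ_c)] = 0.440 × 174 × (1800 − 9.97) × 11.1 / [2350 × (1 + 0.113 × 11.1)] = 1.52×10^6 / 5298 = 287.1 m³.

V ≈ 287 m³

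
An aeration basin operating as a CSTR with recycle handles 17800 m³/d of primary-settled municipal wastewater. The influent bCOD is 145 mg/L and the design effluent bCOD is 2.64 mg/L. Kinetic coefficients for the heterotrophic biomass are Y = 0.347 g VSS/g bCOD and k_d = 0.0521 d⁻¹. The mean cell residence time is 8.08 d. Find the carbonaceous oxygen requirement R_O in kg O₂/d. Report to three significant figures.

R_O ≈ 1660 kg O₂/d

Correct the yield for decay: Y_obs = Y/(1 + k_d θ_c) = 0.347 / (1 + 0.0521 × 8.08) = 0.347 / 1.421 = 0.2442.
Substrate removed = Q·(S₀ − S) = 17800 m³/d × (145 − 2.64) g/m³ = 2.53×10^6 g/d = 2534 kg/d.
Net sludge production P_X = 0.2442 × 2534 = 618.8 kg VSS/d.
Carbonaceous O₂ demand = substrate oxidised − cell-mass equivalent = 2534 − 1.42 × 618.8 = 1655 kg O₂/d.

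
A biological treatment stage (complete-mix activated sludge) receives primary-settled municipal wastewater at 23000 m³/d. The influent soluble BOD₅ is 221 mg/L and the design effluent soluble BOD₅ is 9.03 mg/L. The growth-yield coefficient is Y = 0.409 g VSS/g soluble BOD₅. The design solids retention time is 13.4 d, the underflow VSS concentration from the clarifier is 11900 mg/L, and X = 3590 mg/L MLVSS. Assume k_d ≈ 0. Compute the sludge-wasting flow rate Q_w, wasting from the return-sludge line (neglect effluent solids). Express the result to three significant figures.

Q_w ≈ 168 m³/d

V·X = Y·Q·ΔS·θ_c gives V = 0.409 × 23000 × (221 − 9.03) × 13.4 / 3590 = 7443 m³.
θ_c = V·X/(Q_w·X_r) when wasting from the recycle, so Q_w = V·X/(θ_c·X_r) = 7443 × 3590 / (13.4 × 11900) = 167.6 m³/d.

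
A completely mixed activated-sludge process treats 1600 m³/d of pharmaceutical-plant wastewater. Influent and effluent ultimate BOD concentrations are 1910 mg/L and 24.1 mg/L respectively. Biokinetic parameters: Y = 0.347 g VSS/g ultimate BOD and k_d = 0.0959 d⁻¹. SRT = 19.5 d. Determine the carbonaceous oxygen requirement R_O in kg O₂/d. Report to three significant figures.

R_O ≈ 2500 kg O₂/d

Observed yield with endogenous decay: Y_obs = Y / (1 + k_d·θ_c) = 0.347 / (1 + 0.0959 × 19.5) = 0.347 / 2.870 = 0.1209 g VSS/g ultimate BOD.
Substrate removed = Q·(S₀ − S) = 1600 m³/d × (1910 − 24.1) g/m³ = 3.02×10^6 g/d = 3017 kg/d.
Biomass synthesised: P_X = Y_obs × 3017 = 364.8 kg VSS/d.
Carbonaceous O₂ demand = substrate oxidised − cell-mass equivalent = 3017 − 1.42 × 364.8 = 2499 kg O₂/d.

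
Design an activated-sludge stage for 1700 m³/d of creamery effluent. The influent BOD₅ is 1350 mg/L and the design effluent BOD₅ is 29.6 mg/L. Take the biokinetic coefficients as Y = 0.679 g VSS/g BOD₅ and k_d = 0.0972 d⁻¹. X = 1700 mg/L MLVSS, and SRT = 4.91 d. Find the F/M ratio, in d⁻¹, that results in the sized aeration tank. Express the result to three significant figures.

F/M ≈ 0.453 d⁻¹

Rearranging the biomass balance for a CMAS with decay, V = Y·Q·ΔS·θ_c / [X·(1+k_d θ_c)] = 0.679 × 1700 × (1350 − 29.6) × 4.91 / [1700 × (1 + 0.0972 × 4.91)] = 7.48×10^6 / 2511 = 2980 m³.
F/M = applied load / biomass = Q·S₀/(V·X) = 1700 × 1350 / (2980 × 1700) = 0.4530 d⁻¹.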